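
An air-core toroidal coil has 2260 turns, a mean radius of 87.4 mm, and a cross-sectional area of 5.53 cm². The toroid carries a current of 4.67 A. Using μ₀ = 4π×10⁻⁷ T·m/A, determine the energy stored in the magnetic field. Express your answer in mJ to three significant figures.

L = μ₀N²A/(2πR) = (4π×10⁻⁷)(2260)²(5.530×10^-4)/(2π×8.740×10^-2) = 6.463×10^-3 H.
U = ½LI² = ½(6.463×10^-3)(4.67)² = 7.048×10^-2 J.

U ≈ 70.5 mJ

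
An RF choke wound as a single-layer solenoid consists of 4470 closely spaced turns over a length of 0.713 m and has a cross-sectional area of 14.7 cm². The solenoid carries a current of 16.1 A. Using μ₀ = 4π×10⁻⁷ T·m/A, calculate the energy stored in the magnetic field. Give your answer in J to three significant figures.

A = 14.7 cm² = 1.470×10^-3 m².
L = μ₀N²A/ℓ = (4π×10⁻⁷)(4470)²(1.470×10^-3)/(0.713) = 5.177×10^-2 H.
U = ½LI² = ½(5.177×10^-2)(16.1)² = 6.709 J.

U ≈ 6.71 J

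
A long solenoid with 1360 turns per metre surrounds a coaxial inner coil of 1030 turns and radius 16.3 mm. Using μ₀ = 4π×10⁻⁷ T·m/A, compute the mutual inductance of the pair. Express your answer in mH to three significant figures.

M ≈ 1.47 mH

The outer solenoid produces a uniform field B₁ = μ₀n₁I₁ across the inner coil,
so the flux linkage is N₂Φ = N₂B₁A₂ = μ₀n₁N₂A₂·I₁, giving M = μ₀n₁N₂A₂.
A₂ = πr² = π(1.630×10^-2 m)² = 8.347×10^-4 m².
M = (4π×10⁻⁷)(1360)(1030)(8.347×10^-4) = 1.469×10^-3 H.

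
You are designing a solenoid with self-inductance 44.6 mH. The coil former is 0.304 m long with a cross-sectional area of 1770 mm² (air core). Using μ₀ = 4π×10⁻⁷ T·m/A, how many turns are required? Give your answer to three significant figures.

A = 1770 mm² = 1.770×10^-3 m².
From L = μ₀N²A/ℓ, N = √(Lℓ / (μ₀A)).
N = √[(4.460×10^-2)(0.304) / ((4π×10⁻⁷)×1.770×10^-3)] = √(6.096×10^6) ≈ 2469.0.

N ≈ 2470 turns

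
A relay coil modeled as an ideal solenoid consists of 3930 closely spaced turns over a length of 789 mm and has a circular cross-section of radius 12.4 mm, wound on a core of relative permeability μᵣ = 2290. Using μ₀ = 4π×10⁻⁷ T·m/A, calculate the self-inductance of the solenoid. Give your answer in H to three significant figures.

L ≈ 27.2 H

A = πr² = π(1.240×10^-2 m)² = 4.831×10^-4 m².
For a long solenoid, L = μ₀μᵣN²A/ℓ.
L = (4π×10⁻⁷)(2290)(3930)²(4.831×10^-4)/(0.789 m) = 27.21 H.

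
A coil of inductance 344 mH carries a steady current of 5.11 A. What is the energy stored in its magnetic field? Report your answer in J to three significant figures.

U ≈ 4.49 J

Stored magnetic energy: U = ½LI².
U = ½(0.344 H)(5.11 A)² = 4.491 J.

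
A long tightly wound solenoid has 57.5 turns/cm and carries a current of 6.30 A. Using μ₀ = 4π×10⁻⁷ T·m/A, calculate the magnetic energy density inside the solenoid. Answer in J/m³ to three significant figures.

u ≈ 825 J/m³

B = μ₀nI = (4π×10⁻⁷)(5.750×10^3)(6.30) = 4.552×10^-2 T.
u = B²/(2μ₀) = (4.552×10^-2)²/(2×4π×10⁻⁷) = 824.5 J/m³.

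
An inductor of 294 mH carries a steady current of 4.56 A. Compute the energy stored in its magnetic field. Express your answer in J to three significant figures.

Stored magnetic energy: U = ½LI².
U = ½(0.294 H)(4.56 A)² = 3.057 J.

U ≈ 3.06 J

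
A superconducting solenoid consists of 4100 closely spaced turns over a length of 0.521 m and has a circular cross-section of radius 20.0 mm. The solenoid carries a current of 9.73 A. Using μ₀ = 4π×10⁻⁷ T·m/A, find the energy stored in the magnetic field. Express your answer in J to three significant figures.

U ≈ 2.41 J

A = πr² = π(2.000×10^-2 m)² = 1.257×10^-3 m².
L = μ₀N²A/ℓ = (4π×10⁻⁷)(4100)²(1.257×10^-3)/(0.521) = 5.095×10^-2 H.
U = ½LI² = ½(5.095×10^-2)(9.73)² = 2.412 J.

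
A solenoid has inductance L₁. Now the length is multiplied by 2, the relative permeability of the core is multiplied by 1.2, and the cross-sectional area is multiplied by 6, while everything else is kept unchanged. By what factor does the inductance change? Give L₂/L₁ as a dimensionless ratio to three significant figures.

L₂/L₁ = 3.60

For a solenoid, L ∝ μᵣN²A/ℓ.
L₂/L₁ = (2)^-1 × (1.2) × (6) = 3.60.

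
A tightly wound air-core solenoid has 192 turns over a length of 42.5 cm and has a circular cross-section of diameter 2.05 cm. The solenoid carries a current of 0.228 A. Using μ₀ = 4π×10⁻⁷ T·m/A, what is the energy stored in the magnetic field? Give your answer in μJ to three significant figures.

U ≈ 0.935 μJ

A = π(d/2)² = π(1.025×10^-2 m)² = 3.301×10^-4 m².
L = μ₀N²A/ℓ = (4π×10⁻⁷)(192)²(3.301×10^-4)/(0.425) = 3.598×10^-5 H.
U = ½LI² = ½(3.598×10^-5)(0.228)² = 9.351×10^-7 J.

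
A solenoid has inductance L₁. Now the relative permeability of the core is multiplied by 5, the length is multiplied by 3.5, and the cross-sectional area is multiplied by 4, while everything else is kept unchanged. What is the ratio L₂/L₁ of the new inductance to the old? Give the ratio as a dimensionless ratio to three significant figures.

For a solenoid, L ∝ μᵣN²A/ℓ.
L₂/L₁ = (5) × (3.5)^-1 × (4) = 5.71.

L₂/L₁ = 5.71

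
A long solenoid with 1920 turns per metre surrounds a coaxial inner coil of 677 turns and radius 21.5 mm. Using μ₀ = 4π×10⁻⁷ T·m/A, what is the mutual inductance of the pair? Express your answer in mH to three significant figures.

M ≈ 2.37 mH

The outer solenoid produces a uniform field B₁ = μ₀n₁I₁ across the inner coil,
so the flux linkage is N₂Φ = N₂B₁A₂ = μ₀n₁N₂A₂·I₁, giving M = μ₀n₁N₂A₂.
A₂ = πr² = π(2.150×10^-2 m)² = 1.452×10^-3 m².
M = (4π×10⁻⁷)(1920)(677)(1.452×10^-3) = 2.372×10^-3 H.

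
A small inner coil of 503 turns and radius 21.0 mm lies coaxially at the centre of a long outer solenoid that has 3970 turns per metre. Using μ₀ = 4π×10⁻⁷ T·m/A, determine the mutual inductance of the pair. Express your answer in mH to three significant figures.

The outer solenoid produces a uniform field B₁ = μ₀n₁I₁ across the inner coil,
so the flux linkage is N₂Φ = N₂B₁A₂ = μ₀n₁N₂A₂·I₁, giving M = μ₀n₁N₂A₂.
A₂ = πr² = π(2.100×10^-2 m)² = 1.385×10^-3 m².
M = (4π×10⁻⁷)(3970)(503)(1.385×10^-3) = 3.477×10^-3 H.

M ≈ 3.48 mH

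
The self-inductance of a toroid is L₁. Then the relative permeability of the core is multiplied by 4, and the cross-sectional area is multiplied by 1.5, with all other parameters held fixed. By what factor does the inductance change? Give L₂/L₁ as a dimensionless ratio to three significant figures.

L₂/L₁ = 6.00

For a toroid, L ∝ μᵣN²A/R.
L₂/L₁ = (4) × (1.5) = 6.00.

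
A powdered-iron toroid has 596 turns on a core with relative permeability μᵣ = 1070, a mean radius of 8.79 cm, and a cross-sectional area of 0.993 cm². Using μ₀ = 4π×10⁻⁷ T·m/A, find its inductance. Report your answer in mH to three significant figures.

L ≈ 85.9 mH

For a thin toroid, L = μ₀μᵣN²A/(2πR).
L = (4π×10⁻⁷)(1070)(596)²(9.930×10^-5) / (2π×8.790×10^-2 m) = 8.587×10^-2 H.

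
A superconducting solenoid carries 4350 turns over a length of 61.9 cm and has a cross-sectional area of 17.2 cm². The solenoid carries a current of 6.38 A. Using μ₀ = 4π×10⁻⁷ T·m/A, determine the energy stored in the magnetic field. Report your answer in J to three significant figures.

U ≈ 1.34 J

A = 17.2 cm² = 1.720×10^-3 m².
L = μ₀N²A/ℓ = (4π×10⁻⁷)(4350)²(1.720×10^-3)/(0.619) = 6.607×10^-2 H.
U = ½LI² = ½(6.607×10^-2)(6.38)² = 1.3447 J.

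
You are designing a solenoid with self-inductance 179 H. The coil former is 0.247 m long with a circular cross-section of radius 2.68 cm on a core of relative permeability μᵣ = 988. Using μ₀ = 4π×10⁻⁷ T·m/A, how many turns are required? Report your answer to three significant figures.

A = πr² = π(2.680×10^-2 m)² = 2.256×10^-3 m².
From L = μ₀μᵣN²A/ℓ, N = √(Lℓ / (μ₀μᵣA)).
N = √[(179)(0.247) / ((4π×10⁻⁷)(988)×2.256×10^-3)] = √(1.578×10^7) ≈ 3972.7.

N ≈ 3970 turns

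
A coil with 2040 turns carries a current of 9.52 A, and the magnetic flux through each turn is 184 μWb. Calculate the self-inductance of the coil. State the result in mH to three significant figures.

L ≈ 39.4 mH

Self-inductance is defined by L = NΦ_B/I (flux linkage over current).
L = (2040)(1.840×10^-4 Wb)/(9.52 A) = 3.943×10^-2 H.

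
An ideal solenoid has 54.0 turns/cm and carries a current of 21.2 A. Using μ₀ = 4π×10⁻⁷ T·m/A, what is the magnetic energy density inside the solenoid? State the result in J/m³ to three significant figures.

u ≈ 8230 J/m³

B = μ₀nI = (4π×10⁻⁷)(5.400×10^3)(21.2) = 0.1439 T.
u = B²/(2μ₀) = (0.1439)²/(2×4π×10⁻⁷) = 8.2345×10^3 J/m³.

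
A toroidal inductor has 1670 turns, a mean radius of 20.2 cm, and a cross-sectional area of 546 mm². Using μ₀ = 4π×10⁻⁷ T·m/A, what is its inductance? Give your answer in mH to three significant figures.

For a thin toroid, L = μ₀N²A/(2πR).
L = (4π×10⁻⁷)(1670)²(5.460×10^-4) / (2π×0.202 m) = 1.508×10^-3 H.

L ≈ 1.51 mH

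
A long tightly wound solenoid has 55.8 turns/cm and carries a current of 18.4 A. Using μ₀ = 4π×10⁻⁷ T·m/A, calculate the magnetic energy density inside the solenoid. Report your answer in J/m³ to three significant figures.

B = μ₀nI = (4π×10⁻⁷)(5.580×10^3)(18.4) = 0.129 T.
u = B²/(2μ₀) = (0.129)²/(2×4π×10⁻⁷) = 6.623×10^3 J/m³.

u ≈ 6620 J/m³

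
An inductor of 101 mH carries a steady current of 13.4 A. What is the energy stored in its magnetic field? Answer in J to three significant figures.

U ≈ 9.07 J

Stored magnetic energy: U = ½LI².
U = ½(0.101 H)(13.4 A)² = 9.068 J.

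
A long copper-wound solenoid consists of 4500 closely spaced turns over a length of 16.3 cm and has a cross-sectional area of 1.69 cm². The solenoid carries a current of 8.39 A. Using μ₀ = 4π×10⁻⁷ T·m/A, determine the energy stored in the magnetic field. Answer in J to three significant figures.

U ≈ 0.929 J

A = 1.69 cm² = 1.690×10^-4 m².
L = μ₀N²A/ℓ = (4π×10⁻⁷)(4500)²(1.690×10^-4)/(0.163) = 2.638×10^-2 H.
U = ½LI² = ½(2.638×10^-2)(8.39)² = 0.9286 J.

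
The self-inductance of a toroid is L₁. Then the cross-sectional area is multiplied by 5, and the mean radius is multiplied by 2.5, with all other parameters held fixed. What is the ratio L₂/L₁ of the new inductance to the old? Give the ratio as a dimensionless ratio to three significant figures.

L₂/L₁ = 2.00

For a toroid, L ∝ μᵣN²A/R.
L₂/L₁ = (5) × (2.5)^-1 = 2.00.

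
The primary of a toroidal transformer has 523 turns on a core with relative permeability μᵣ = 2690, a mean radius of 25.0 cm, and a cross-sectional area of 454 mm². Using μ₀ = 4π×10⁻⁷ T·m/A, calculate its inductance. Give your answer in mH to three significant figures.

L ≈ 267 mH

For a thin toroid, L = μ₀μᵣN²A/(2πR).
L = (4π×10⁻⁷)(2690)(523)²(4.540×10^-4) / (2π×0.25 m) = 0.2672 H.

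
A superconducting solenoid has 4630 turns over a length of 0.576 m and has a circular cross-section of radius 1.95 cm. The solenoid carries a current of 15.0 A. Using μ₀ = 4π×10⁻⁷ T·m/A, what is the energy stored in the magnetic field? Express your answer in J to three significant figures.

A = πr² = π(1.950×10^-2 m)² = 1.1946×10^-3 m².
L = μ₀N²A/ℓ = (4π×10⁻⁷)(4630)²(1.1946×10^-3)/(0.576) = 5.587×10^-2 H.
U = ½LI² = ½(5.587×10^-2)(15.0)² = 6.285 J.

U ≈ 6.29 J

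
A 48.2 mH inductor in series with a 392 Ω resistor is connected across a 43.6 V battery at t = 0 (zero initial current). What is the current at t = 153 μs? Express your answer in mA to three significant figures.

τ = L/R = 4.820×10^-2/392 = 1.230×10^-4 s; final current I_∞ = ε/R = 43.6/392 = 0.1112 A.
I(t) = I_∞(1 − e^(−t/τ)) with t/τ = 1.244.
I = (0.1112)(1 − e^(−1.244)) = 7.918×10^-2 A.

I ≈ 79.2 mA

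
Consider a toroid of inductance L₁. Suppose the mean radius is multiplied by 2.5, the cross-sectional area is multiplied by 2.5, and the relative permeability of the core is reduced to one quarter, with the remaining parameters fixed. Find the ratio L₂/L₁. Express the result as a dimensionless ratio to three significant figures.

L₂/L₁ = 0.250

For a toroid, L ∝ μᵣN²A/R.
L₂/L₁ = (2.5)^-1 × (2.5) × (0.25) = 0.250.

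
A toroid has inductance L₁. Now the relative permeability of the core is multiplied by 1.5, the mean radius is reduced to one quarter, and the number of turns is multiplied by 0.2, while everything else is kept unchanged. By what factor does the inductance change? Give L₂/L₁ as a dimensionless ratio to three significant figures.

For a toroid, L ∝ μᵣN²A/R.
L₂/L₁ = (1.5) × (0.25)^-1 × (0.2)^2 = 0.240.

L₂/L₁ = 0.240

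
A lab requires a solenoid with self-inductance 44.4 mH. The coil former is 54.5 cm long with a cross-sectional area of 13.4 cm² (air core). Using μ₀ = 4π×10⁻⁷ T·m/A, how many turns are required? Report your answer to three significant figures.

A = 13.4 cm² = 1.340×10^-3 m².
From L = μ₀N²A/ℓ, N = √(Lℓ / (μ₀A)).
N = √[(4.440×10^-2)(0.545) / ((4π×10⁻⁷)×1.340×10^-3)] = √(1.437×10^7) ≈ 3790.8.

N ≈ 3790 turns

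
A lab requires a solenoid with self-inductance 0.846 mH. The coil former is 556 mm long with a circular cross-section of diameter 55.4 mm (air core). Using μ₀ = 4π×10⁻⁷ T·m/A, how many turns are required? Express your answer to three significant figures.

N ≈ 394 turns

A = π(d/2)² = π(2.770×10^-2 m)² = 2.411×10^-3 m².
From L = μ₀N²A/ℓ, N = √(Lℓ / (μ₀A)).
N = √[(8.460×10^-4)(0.556) / ((4π×10⁻⁷)×2.411×10^-3)] = √(1.553×10^5) ≈ 394.1.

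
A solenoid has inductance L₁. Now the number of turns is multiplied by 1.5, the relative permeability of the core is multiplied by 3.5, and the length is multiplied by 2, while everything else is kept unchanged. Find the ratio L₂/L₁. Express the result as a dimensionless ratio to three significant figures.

L₂/L₁ = 3.94

For a solenoid, L ∝ μᵣN²A/ℓ.
L₂/L₁ = (1.5)^2 × (3.5) × (2)^-1 = 3.94.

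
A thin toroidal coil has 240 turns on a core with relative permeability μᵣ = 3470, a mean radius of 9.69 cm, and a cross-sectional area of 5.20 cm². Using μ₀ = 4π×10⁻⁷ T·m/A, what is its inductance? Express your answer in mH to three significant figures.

L ≈ 215 mH

For a thin toroid, L = μ₀μᵣN²A/(2πR).
L = (4π×10⁻⁷)(3470)(240)²(5.200×10^-4) / (2π×9.690×10^-2 m) = 0.2145 H.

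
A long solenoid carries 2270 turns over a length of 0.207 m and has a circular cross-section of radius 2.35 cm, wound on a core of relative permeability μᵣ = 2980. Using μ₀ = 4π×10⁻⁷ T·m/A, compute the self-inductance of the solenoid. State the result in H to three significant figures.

A = πr² = π(2.350×10^-2 m)² = 1.7349×10^-3 m².
For a long solenoid, L = μ₀μᵣN²A/ℓ.
L = (4π×10⁻⁷)(2980)(2270)²(1.7349×10^-3)/(0.207 m) = 161.7 H.

L ≈ 162 H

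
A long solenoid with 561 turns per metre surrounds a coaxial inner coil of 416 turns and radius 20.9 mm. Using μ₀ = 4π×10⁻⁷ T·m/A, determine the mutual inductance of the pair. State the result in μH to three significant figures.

The outer solenoid produces a uniform field B₁ = μ₀n₁I₁ across the inner coil,
so the flux linkage is N₂Φ = N₂B₁A₂ = μ₀n₁N₂A₂·I₁, giving M = μ₀n₁N₂A₂.
A₂ = πr² = π(2.090×10^-2 m)² = 1.372×10^-3 m².
M = (4π×10⁻⁷)(561)(416)(1.372×10^-3) = 4.024×10^-4 H.

M ≈ 402 μH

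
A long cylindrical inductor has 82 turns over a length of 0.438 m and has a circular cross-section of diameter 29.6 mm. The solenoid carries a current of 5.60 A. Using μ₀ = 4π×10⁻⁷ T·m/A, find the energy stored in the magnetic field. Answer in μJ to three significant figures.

A = π(d/2)² = π(1.480×10^-2 m)² = 6.881×10^-4 m².
L = μ₀N²A/ℓ = (4π×10⁻⁷)(82)²(6.881×10^-4)/(0.438) = 1.328×10^-5 H.
U = ½LI² = ½(1.328×10^-5)(5.60)² = 2.082×10^-4 J.

U ≈ 208 μJ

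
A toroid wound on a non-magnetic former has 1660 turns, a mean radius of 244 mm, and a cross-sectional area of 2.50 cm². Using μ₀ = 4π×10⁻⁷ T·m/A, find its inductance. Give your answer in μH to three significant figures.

For a thin toroid, L = μ₀N²A/(2πR).
L = (4π×10⁻⁷)(1660)²(2.500×10^-4) / (2π×0.244 m) = 5.647×10^-4 H.

L ≈ 565 μH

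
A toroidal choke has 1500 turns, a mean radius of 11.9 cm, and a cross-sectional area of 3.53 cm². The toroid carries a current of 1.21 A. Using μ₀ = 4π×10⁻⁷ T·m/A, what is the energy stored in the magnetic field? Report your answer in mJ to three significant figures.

U ≈ 0.977 mJ

L = μ₀N²A/(2πR) = (4π×10⁻⁷)(1500)²(3.530×10^-4)/(2π×0.119) = 1.3349×10^-3 H.
U = ½LI² = ½(1.3349×10^-3)(1.21)² = 9.772×10^-4 J.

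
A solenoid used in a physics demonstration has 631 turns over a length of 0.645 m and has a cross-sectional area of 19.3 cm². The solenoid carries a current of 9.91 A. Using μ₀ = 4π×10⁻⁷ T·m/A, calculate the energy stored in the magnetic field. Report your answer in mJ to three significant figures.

U ≈ 73.5 mJ

A = 19.3 cm² = 1.930×10^-3 m².
L = μ₀N²A/ℓ = (4π×10⁻⁷)(631)²(1.930×10^-3)/(0.645) = 1.497×10^-3 H.
U = ½LI² = ½(1.497×10^-3)(9.91)² = 7.352×10^-2 J.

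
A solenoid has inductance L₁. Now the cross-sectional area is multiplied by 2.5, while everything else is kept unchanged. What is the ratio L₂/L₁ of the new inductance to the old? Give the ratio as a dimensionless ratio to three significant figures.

For a solenoid, L ∝ μᵣN²A/ℓ.
L₂/L₁ = (2.5) = 2.50.

L₂/L₁ = 2.50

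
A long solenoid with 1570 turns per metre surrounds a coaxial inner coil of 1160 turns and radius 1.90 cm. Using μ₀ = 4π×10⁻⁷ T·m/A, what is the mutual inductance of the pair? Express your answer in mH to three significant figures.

The outer solenoid produces a uniform field B₁ = μ₀n₁I₁ across the inner coil,
so the flux linkage is N₂Φ = N₂B₁A₂ = μ₀n₁N₂A₂·I₁, giving M = μ₀n₁N₂A₂.
A₂ = πr² = π(1.900×10^-2 m)² = 1.134×10^-3 m².
M = (4π×10⁻⁷)(1570)(1160)(1.134×10^-3) = 2.596×10^-3 H.

M ≈ 2.60 mH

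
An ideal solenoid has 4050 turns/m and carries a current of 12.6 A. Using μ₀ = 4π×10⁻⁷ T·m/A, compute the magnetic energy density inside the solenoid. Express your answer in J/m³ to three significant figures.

u ≈ 1640 J/m³

B = μ₀nI = (4π×10⁻⁷)(4.050×10^3)(12.6) = 6.413×10^-2 T.
u = B²/(2μ₀) = (6.413×10^-2)²/(2×4π×10⁻⁷) = 1.636×10^3 J/m³.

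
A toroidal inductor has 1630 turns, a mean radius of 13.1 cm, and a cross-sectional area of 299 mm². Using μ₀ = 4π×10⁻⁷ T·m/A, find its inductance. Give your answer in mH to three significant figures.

L ≈ 1.21 mH

For a thin toroid, L = μ₀N²A/(2πR).
L = (4π×10⁻⁷)(1630)²(2.990×10^-4) / (2π×0.131 m) = 1.213×10^-3 H.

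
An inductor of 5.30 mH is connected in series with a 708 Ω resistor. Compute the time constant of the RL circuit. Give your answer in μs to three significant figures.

τ = L/R = (5.300×10^-3 H)/(708 Ω) = 7.486×10^-6 s.

τ ≈ 7.49 μs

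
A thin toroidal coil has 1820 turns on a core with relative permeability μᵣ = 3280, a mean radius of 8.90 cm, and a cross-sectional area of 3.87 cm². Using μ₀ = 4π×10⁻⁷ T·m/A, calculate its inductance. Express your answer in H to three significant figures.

For a thin toroid, L = μ₀μᵣN²A/(2πR).
L = (4π×10⁻⁷)(3280)(1820)²(3.870×10^-4) / (2π×8.900×10^-2 m) = 9.449 H.

L ≈ 9.45 H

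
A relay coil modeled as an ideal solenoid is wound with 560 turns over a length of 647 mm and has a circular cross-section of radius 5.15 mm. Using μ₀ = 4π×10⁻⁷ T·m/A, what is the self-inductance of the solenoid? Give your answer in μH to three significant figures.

L ≈ 50.8 μH

A = πr² = π(5.150×10^-3 m)² = 8.332×10^-5 m².
For a long solenoid, L = μ₀N²A/ℓ.
L = (4π×10⁻⁷)(560)²(8.332×10^-5)/(0.647 m) = 5.075×10^-5 H.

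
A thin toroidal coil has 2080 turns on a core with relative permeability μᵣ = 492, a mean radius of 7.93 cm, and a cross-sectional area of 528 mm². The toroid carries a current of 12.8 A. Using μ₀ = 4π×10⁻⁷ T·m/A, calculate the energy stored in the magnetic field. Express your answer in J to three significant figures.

L = μ₀μᵣN²A/(2πR) = (4π×10⁻⁷)(492)(2080)²(5.280×10^-4)/(2π×7.930×10^-2) = 2.8345 H.
U = ½LI² = ½(2.8345)(12.8)² = 232.2 J.

U ≈ 232 J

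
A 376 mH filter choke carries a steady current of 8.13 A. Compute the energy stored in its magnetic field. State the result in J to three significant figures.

Stored magnetic energy: U = ½LI².
U = ½(0.376 H)(8.13 A)² = 12.43 J.

U ≈ 12.4 J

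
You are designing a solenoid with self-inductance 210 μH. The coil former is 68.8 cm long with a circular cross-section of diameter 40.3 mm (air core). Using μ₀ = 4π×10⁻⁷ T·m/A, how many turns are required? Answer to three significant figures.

A = π(d/2)² = π(2.015×10^-2 m)² = 1.276×10^-3 m².
From L = μ₀N²A/ℓ, N = √(Lℓ / (μ₀A)).
N = √[(2.100×10^-4)(0.688) / ((4π×10⁻⁷)×1.276×10^-3)] = √(9.014×10^4) ≈ 300.2.

N ≈ 300 turns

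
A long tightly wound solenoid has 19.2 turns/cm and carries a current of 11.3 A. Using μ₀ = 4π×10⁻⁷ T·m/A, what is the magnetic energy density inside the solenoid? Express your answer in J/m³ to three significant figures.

u ≈ 296 J/m³

B = μ₀nI = (4π×10⁻⁷)(1.920×10^3)(11.3) = 2.726×10^-2 T.
u = B²/(2μ₀) = (2.726×10^-2)²/(2×4π×10⁻⁷) = 295.8 J/m³.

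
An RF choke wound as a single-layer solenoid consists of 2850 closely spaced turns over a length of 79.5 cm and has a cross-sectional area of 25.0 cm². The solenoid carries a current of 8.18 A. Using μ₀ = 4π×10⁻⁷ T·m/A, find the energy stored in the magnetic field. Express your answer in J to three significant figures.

A = 25.0 cm² = 2.500×10^-3 m².
L = μ₀N²A/ℓ = (4π×10⁻⁷)(2850)²(2.500×10^-3)/(0.795) = 3.210×10^-2 H.
U = ½LI² = ½(3.210×10^-2)(8.18)² = 1.074 J.

U ≈ 1.07 J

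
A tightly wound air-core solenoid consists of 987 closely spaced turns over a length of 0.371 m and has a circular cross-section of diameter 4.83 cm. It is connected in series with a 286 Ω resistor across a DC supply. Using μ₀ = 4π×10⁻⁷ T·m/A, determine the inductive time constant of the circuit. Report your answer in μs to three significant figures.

τ ≈ 21.1 μs

A = π(d/2)² = π(2.415×10^-2 m)² = 1.832×10^-3 m².
L = μ₀N²A/ℓ = (4π×10⁻⁷)(987)²(1.832×10^-3)/(0.371) = 6.046×10^-3 H.
τ = L/R = (6.046×10^-3)/(286) = 2.114×10^-5 s.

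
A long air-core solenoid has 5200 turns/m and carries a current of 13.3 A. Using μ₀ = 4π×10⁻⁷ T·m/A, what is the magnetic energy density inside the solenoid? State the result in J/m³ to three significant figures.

B = μ₀nI = (4π×10⁻⁷)(5.200×10^3)(13.3) = 8.691×10^-2 T.
u = B²/(2μ₀) = (8.691×10^-2)²/(2×4π×10⁻⁷) = 3.005×10^3 J/m³.

u ≈ 3010 J/m³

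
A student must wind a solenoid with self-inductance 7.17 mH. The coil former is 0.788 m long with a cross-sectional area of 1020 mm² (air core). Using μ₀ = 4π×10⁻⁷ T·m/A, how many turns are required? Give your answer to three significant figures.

N ≈ 2100 turns

A = 1020 mm² = 1.020×10^-3 m².
From L = μ₀N²A/ℓ, N = √(Lℓ / (μ₀A)).
N = √[(7.170×10^-3)(0.788) / ((4π×10⁻⁷)×1.020×10^-3)] = √(4.408×10^6) ≈ 2099.5.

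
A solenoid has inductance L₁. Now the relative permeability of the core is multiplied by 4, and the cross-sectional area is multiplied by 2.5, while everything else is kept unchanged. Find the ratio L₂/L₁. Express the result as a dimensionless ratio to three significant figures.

For a solenoid, L ∝ μᵣN²A/ℓ.
L₂/L₁ = (4) × (2.5) = 10.0.

L₂/L₁ = 10.0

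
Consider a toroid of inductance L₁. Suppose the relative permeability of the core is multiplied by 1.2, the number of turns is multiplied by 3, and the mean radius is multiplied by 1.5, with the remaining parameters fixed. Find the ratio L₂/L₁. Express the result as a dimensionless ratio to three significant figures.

L₂/L₁ = 7.20

For a toroid, L ∝ μᵣN²A/R.
L₂/L₁ = (1.2) × (3)^2 × (1.5)^-1 = 7.20.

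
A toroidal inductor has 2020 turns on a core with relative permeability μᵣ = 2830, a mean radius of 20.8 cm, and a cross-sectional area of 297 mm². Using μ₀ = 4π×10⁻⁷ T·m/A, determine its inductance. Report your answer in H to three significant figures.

For a thin toroid, L = μ₀μᵣN²A/(2πR).
L = (4π×10⁻⁷)(2830)(2020)²(2.970×10^-4) / (2π×0.208 m) = 3.298 H.

L ≈ 3.30 H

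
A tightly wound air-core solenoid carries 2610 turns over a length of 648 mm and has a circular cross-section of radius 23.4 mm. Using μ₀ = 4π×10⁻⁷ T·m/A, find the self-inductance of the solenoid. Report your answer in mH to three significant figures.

A = πr² = π(2.340×10^-2 m)² = 1.720×10^-3 m².
For a long solenoid, L = μ₀N²A/ℓ.
L = (4π×10⁻⁷)(2610)²(1.720×10^-3)/(0.648 m) = 2.272×10^-2 H.

L ≈ 22.7 mH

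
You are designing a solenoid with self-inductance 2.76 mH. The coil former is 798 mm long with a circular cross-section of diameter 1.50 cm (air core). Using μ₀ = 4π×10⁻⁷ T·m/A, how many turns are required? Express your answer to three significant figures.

A = π(d/2)² = π(7.500×10^-3 m)² = 1.767×10^-4 m².
From L = μ₀N²A/ℓ, N = √(Lℓ / (μ₀A)).
N = √[(2.760×10^-3)(0.798) / ((4π×10⁻⁷)×1.767×10^-4)] = √(9.918×10^6) ≈ 3149.3.

N ≈ 3150 turns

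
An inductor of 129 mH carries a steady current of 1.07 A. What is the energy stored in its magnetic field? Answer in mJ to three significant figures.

Stored magnetic energy: U = ½LI².
U = ½(0.129 H)(1.07 A)² = 7.3846×10^-2 J.

U ≈ 73.8 mJ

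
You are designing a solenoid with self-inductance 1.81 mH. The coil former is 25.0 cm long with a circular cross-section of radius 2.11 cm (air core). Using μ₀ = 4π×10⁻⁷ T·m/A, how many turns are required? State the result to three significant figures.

A = πr² = π(2.110×10^-2 m)² = 1.399×10^-3 m².
From L = μ₀N²A/ℓ, N = √(Lℓ / (μ₀A)).
N = √[(1.810×10^-3)(0.25) / ((4π×10⁻⁷)×1.399×10^-3)] = √(2.5745×10^5) ≈ 507.4.

N ≈ 507 turns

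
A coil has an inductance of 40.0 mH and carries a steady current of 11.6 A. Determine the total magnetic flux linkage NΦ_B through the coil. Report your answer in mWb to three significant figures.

NΦ_B ≈ 464 mWb

From L = NΦ_B/I, the flux linkage is NΦ_B = LI.
NΦ_B = (4.000×10^-2 H)(11.6 A) = 0.464 Wb.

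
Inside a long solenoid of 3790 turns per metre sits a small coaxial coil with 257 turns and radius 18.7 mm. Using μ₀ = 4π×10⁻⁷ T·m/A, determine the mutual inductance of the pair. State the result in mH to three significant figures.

The outer solenoid produces a uniform field B₁ = μ₀n₁I₁ across the inner coil,
so the flux linkage is N₂Φ = N₂B₁A₂ = μ₀n₁N₂A₂·I₁, giving M = μ₀n₁N₂A₂.
A₂ = πr² = π(1.870×10^-2 m)² = 1.099×10^-3 m².
M = (4π×10⁻⁷)(3790)(257)(1.099×10^-3) = 1.3447×10^-3 H.

M ≈ 1.34 mH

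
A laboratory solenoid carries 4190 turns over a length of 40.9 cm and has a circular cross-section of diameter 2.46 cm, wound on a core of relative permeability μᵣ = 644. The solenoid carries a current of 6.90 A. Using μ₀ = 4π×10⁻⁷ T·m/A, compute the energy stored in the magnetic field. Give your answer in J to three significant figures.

A = π(d/2)² = π(1.230×10^-2 m)² = 4.753×10^-4 m².
L = μ₀μᵣN²A/ℓ = (4π×10⁻⁷)(644)(4190)²(4.753×10^-4)/(0.409) = 16.51 H.
U = ½LI² = ½(16.51)(6.90)² = 393 J.

U ≈ 393 J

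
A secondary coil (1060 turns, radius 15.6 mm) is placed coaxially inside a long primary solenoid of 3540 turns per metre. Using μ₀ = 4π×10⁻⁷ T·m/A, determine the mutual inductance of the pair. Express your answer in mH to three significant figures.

M ≈ 3.61 mH

The outer solenoid produces a uniform field B₁ = μ₀n₁I₁ across the inner coil,
so the flux linkage is N₂Φ = N₂B₁A₂ = μ₀n₁N₂A₂·I₁, giving M = μ₀n₁N₂A₂.
A₂ = πr² = π(1.560×10^-2 m)² = 7.645×10^-4 m².
M = (4π×10⁻⁷)(3540)(1060)(7.645×10^-4) = 3.605×10^-3 H.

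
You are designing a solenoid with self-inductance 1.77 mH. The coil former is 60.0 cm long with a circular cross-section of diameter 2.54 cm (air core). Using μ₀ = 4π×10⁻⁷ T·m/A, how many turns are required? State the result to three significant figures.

N ≈ 1290 turns

A = π(d/2)² = π(1.270×10^-2 m)² = 5.067×10^-4 m².
From L = μ₀N²A/ℓ, N = √(Lℓ / (μ₀A)).
N = √[(1.770×10^-3)(0.6) / ((4π×10⁻⁷)×5.067×10^-4)] = √(1.668×10^6) ≈ 1291.5.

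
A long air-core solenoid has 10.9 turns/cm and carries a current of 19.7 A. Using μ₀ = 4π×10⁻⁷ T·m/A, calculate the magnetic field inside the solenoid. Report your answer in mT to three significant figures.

Inside a long solenoid, B = μ₀nI.
B = (4π×10⁻⁷)(1.090×10^3 m⁻¹)(19.7 A) = 2.698×10^-2 T.

B ≈ 27.0 mT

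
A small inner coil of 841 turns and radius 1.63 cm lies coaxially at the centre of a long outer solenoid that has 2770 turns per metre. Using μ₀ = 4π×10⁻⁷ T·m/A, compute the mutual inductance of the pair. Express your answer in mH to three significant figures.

M ≈ 2.44 mH

The outer solenoid produces a uniform field B₁ = μ₀n₁I₁ across the inner coil,
so the flux linkage is N₂Φ = N₂B₁A₂ = μ₀n₁N₂A₂·I₁, giving M = μ₀n₁N₂A₂.
A₂ = πr² = π(1.630×10^-2 m)² = 8.347×10^-4 m².
M = (4π×10⁻⁷)(2770)(841)(8.347×10^-4) = 2.443×10^-3 H.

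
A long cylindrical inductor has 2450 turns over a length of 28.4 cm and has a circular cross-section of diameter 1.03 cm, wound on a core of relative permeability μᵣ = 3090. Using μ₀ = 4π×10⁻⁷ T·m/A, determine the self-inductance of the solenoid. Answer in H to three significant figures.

A = π(d/2)² = π(5.150×10^-3 m)² = 8.332×10^-5 m².
For a long solenoid, L = μ₀μᵣN²A/ℓ.
L = (4π×10⁻⁷)(3090)(2450)²(8.332×10^-5)/(0.284 m) = 6.838 H.

L ≈ 6.84 H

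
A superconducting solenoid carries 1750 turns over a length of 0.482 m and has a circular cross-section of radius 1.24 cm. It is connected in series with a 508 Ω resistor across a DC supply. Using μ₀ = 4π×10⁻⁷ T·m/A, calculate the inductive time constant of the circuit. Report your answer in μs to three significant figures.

A = πr² = π(1.240×10^-2 m)² = 4.831×10^-4 m².
L = μ₀N²A/ℓ = (4π×10⁻⁷)(1750)²(4.831×10^-4)/(0.482) = 3.857×10^-3 H.
τ = L/R = (3.857×10^-3)/(508) = 7.592×10^-6 s.

τ ≈ 7.59 μs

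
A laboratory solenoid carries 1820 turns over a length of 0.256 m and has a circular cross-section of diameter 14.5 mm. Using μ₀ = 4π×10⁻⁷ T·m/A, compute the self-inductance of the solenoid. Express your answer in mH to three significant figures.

L ≈ 2.68 mH

A = π(d/2)² = π(7.250×10^-3 m)² = 1.651×10^-4 m².
For a long solenoid, L = μ₀N²A/ℓ.
L = (4π×10⁻⁷)(1820)²(1.651×10^-4)/(0.256 m) = 2.68496×10^-3 H.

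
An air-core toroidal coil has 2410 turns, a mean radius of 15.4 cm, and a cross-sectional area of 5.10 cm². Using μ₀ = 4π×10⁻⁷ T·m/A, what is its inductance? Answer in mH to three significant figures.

L ≈ 3.85 mH

For a thin toroid, L = μ₀N²A/(2πR).
L = (4π×10⁻⁷)(2410)²(5.100×10^-4) / (2π×0.154 m) = 3.847×10^-3 H.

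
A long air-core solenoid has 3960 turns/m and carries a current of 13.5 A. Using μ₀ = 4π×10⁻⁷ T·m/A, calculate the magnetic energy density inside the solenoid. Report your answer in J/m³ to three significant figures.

B = μ₀nI = (4π×10⁻⁷)(3.960×10^3)(13.5) = 6.718×10^-2 T.
u = B²/(2μ₀) = (6.718×10^-2)²/(2×4π×10⁻⁷) = 1.796×10^3 J/m³.

u ≈ 1800 J/m³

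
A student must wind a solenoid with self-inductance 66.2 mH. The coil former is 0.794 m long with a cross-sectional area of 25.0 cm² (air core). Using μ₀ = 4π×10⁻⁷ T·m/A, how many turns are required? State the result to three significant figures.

A = 25.0 cm² = 2.500×10^-3 m².
From L = μ₀N²A/ℓ, N = √(Lℓ / (μ₀A)).
N = √[(6.620×10^-2)(0.794) / ((4π×10⁻⁷)×2.500×10^-3)] = √(1.673×10^7) ≈ 4090.4.

N ≈ 4090 turns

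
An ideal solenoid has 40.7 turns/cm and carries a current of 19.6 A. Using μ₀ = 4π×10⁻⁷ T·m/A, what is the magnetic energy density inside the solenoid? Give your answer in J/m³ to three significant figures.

u ≈ 4000 J/m³

B = μ₀nI = (4π×10⁻⁷)(4.070×10^3)(19.6) = 0.1002 T.
u = B²/(2μ₀) = (0.1002)²/(2×4π×10⁻⁷) = 3.998×10^3 J/m³.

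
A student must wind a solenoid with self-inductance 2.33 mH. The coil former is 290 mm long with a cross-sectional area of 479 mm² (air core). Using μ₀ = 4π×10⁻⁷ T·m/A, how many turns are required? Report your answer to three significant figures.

N ≈ 1060 turns

A = 479 mm² = 4.790×10^-4 m².
From L = μ₀N²A/ℓ, N = √(Lℓ / (μ₀A)).
N = √[(2.330×10^-3)(0.29) / ((4π×10⁻⁷)×4.790×10^-4)] = √(1.123×10^6) ≈ 1059.5.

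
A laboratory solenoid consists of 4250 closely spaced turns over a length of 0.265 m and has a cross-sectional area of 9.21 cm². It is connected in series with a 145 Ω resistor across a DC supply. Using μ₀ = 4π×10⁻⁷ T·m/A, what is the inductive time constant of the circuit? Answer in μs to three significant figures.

τ ≈ 544 μs

A = 9.21 cm² = 9.210×10^-4 m².
L = μ₀N²A/ℓ = (4π×10⁻⁷)(4250)²(9.210×10^-4)/(0.265) = 7.889×10^-2 H.
τ = L/R = (7.889×10^-2)/(145) = 5.440×10^-4 s.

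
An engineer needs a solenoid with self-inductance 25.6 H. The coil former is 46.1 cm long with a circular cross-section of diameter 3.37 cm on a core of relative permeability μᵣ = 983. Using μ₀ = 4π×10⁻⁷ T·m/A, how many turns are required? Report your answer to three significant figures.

A = π(d/2)² = π(1.685×10^-2 m)² = 8.920×10^-4 m².
From L = μ₀μᵣN²A/ℓ, N = √(Lℓ / (μ₀μᵣA)).
N = √[(25.6)(0.461) / ((4π×10⁻⁷)(983)×8.920×10^-4)] = √(1.071×10^7) ≈ 3272.8.

N ≈ 3270 turns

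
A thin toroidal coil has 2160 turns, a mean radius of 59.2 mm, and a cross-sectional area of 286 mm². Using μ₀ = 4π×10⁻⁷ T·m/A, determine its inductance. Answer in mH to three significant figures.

L ≈ 4.51 mH

For a thin toroid, L = μ₀N²A/(2πR).
L = (4π×10⁻⁷)(2160)²(2.860×10^-4) / (2π×5.920×10^-2 m) = 4.508×10^-3 H.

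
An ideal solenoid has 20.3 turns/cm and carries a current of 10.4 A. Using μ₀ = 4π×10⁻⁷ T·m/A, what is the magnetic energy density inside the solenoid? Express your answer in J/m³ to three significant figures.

u ≈ 280 J/m³

B = μ₀nI = (4π×10⁻⁷)(2.030×10^3)(10.4) = 2.653×10^-2 T.
u = B²/(2μ₀) = (2.653×10^-2)²/(2×4π×10⁻⁷) = 280.1 J/m³.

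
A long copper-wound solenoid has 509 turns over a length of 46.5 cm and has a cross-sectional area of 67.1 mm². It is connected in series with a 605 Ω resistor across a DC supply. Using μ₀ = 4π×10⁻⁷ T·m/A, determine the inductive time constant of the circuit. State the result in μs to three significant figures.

A = 67.1 mm² = 6.710×10^-5 m².
L = μ₀N²A/ℓ = (4π×10⁻⁷)(509)²(6.710×10^-5)/(0.465) = 4.698×10^-5 H.
τ = L/R = (4.698×10^-5)/(605) = 7.765×10^-8 s.

τ ≈ 0.0777 μs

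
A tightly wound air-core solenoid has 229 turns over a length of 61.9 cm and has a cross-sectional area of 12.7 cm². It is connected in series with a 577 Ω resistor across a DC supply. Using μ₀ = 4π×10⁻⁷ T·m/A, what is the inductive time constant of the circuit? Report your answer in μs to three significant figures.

τ ≈ 0.234 μs

A = 12.7 cm² = 1.270×10^-3 m².
L = μ₀N²A/ℓ = (4π×10⁻⁷)(229)²(1.270×10^-3)/(0.619) = 1.352×10^-4 H.
τ = L/R = (1.352×10^-4)/(577) = 2.343×10^-7 s.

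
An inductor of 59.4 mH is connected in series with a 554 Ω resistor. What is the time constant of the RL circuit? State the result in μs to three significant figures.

τ = L/R = (5.940×10^-2 H)/(554 Ω) = 1.072×10^-4 s.

τ ≈ 107 μs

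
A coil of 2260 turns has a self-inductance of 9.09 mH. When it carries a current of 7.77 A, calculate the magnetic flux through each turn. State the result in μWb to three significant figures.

Φ_B ≈ 31.3 μWb

From L = NΦ_B/I, the flux per turn is Φ_B = LI/N.
Φ_B = (9.090×10^-3 H)(7.77 A)/2260 = 3.125×10^-5 Wb.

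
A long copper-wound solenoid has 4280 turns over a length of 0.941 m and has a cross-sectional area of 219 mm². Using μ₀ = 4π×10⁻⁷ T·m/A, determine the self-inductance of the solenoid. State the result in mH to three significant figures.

A = 219 mm² = 2.190×10^-4 m².
For a long solenoid, L = μ₀N²A/ℓ.
L = (4π×10⁻⁷)(4280)²(2.190×10^-4)/(0.941 m) = 5.357×10^-3 H.

L ≈ 5.36 mH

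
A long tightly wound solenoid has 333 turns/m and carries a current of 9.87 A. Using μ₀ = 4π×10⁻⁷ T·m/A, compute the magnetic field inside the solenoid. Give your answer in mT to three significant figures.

Inside a long solenoid, B = μ₀nI.
B = (4π×10⁻⁷)(333 m⁻¹)(9.87 A) = 4.130×10^-3 T.

B ≈ 4.13 mT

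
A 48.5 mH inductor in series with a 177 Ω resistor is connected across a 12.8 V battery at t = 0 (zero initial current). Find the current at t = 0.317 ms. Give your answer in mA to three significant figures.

τ = L/R = 4.850×10^-2/177 = 2.740×10^-4 s; final current I_∞ = ε/R = 12.8/177 = 7.232×10^-2 A.
I(t) = I_∞(1 − e^(−t/τ)) with t/τ = 1.157.
I = (7.232×10^-2)(1 − e^(−1.157)) = 4.958×10^-2 A.

I ≈ 49.6 mA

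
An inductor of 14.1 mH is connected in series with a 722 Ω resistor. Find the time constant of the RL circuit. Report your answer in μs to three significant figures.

τ ≈ 19.5 μs

τ = L/R = (1.410×10^-2 H)/(722 Ω) = 1.953×10^-5 s.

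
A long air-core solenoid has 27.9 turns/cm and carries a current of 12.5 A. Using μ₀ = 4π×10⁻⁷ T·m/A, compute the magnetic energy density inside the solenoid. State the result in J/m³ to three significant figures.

B = μ₀nI = (4π×10⁻⁷)(2.790×10^3)(12.5) = 4.383×10^-2 T.
u = B²/(2μ₀) = (4.383×10^-2)²/(2×4π×10⁻⁷) = 764.2 J/m³.

u ≈ 764 J/m³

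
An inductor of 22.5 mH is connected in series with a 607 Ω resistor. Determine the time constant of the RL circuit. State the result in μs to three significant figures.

τ ≈ 37.1 μs

τ = L/R = (2.250×10^-2 H)/(607 Ω) = 3.707×10^-5 s.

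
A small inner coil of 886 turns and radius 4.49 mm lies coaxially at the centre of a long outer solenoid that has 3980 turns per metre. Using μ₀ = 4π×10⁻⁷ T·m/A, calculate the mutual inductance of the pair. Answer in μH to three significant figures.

M ≈ 281 μH

The outer solenoid produces a uniform field B₁ = μ₀n₁I₁ across the inner coil,
so the flux linkage is N₂Φ = N₂B₁A₂ = μ₀n₁N₂A₂·I₁, giving M = μ₀n₁N₂A₂.
A₂ = πr² = π(4.490×10^-3 m)² = 6.333×10^-5 m².
M = (4π×10⁻⁷)(3980)(886)(6.333×10^-5) = 2.807×10^-4 H.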